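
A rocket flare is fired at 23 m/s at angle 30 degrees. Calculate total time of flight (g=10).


Given: v0 = 23 m/s, theta = 30 deg, g = 10 m/s^2
sin(30) = 1/2
Using T = 2*v0*sin(theta) / g
T = 2*23*1/2 / 10
T = 23 / 10
T = 23/10 s

23/10 s


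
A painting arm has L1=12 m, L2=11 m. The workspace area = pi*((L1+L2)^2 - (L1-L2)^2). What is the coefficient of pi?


Given: L1 = 12, L2 = 11
(L1+L2)^2 = (23)^2 = 529
(L1-L2)^2 = (1)^2 = 1
Difference = 529 - 1 = 528
This equals 4*L1*L2 = 4*12*11 = 528
Workspace area = 528*pi

528


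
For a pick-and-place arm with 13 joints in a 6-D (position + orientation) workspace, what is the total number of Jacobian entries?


Given: task space dimension = 6, joints = 13
Jacobian is a 6 x 13 matrix
Total entries = rows * columns
Total = 6 * 13
Total = 78

78


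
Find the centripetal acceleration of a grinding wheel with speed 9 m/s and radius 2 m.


Given: v = 9 m/s, r = 2 m
Using a_c = v^2 / r
a_c = 9^2 / 2
a_c = 81 / 2
a_c = 81/2 m/s^2

81/2 m/s^2


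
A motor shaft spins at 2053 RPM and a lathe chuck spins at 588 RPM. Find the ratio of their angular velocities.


Given: RPM_A = 2053, RPM_B = 588
omega = 2*pi*RPM/60, so omega_A/omega_B = RPM_A / RPM_B
omega_A/omega_B = 2053 / 588
omega_A/omega_B = 2053/588

2053/588


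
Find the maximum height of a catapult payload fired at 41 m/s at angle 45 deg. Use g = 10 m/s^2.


Given: v0 = 41 m/s, theta = 45 deg, g = 10 m/s^2
sin^2(45) = 1/2
Using H = v0^2 * sin^2(theta) / (2*g)
H = 41^2 * 1/2 / (2*10)
H = 1681 * 1/2 / 20
H = 1681/2 / 20
H = 1681/40 m

1681/40 m


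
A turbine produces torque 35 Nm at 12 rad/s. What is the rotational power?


Given: tau = 35 Nm, omega = 12 rad/s
Using P = tau * omega
P = 35 * 12
P = 420 W

420 W


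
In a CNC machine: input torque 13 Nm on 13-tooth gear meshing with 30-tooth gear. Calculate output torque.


Given: N1 = 13, N2 = 30, T1 = 13 Nm
Using T2/T1 = N2/N1
T2 = T1 * N2 / N1
T2 = 13 * 30 / 13
T2 = 390 / 13
T2 = 30 Nm

30 Nm


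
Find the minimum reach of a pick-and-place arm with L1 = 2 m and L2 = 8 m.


Given: L1 = 2 m, L2 = 8 m
For a 2-link planar arm, min reach = |L1 - L2| (second link folded back)
Min reach = |2 - 8|
Min reach = 6 m

6 m


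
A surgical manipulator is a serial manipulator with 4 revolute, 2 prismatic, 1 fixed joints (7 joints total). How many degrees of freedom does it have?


Given: serial robot with 4 revolute, 2 prismatic, 1 fixed joints
DOF contribution per joint type: revolute=1, prismatic=1, spherical=3, fixed=0
DOF = 4*1 + 2*1 + 1*0
DOF = 6

6


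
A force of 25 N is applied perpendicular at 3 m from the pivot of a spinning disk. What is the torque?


Given: F = 25 N, r = 3 m, angle = 90 deg (perpendicular)
Using tau = F * r * sin(90)
sin(90) = 1
tau = 25 * 3 * 1
tau = 75 Nm

75 Nm


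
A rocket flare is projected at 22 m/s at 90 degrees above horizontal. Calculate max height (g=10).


Given: v0 = 22 m/s, theta = 90 deg, g = 10 m/s^2
sin^2(90) = 1
Using H = v0^2 * sin^2(theta) / (2*g)
H = 22^2 * 1 / (2*10)
H = 484 * 1 / 20
H = 484 / 20
H = 121/5 m

121/5 m


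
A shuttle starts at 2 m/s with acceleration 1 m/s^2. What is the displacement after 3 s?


Given: v0 = 2 m/s, a = 1 m/s^2, t = 3 s
Using s = v0*t + (1/2)*a*t^2
s = 2*3 + (1/2)*1*3^2
s = 6 + (1/2)*9
s = 6 + 9/2
s = 21/2

21/2 m


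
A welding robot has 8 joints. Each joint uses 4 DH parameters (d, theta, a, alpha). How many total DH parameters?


Given: 8 joints, 4 DH parameters per joint (d, theta, a, alpha)
Total DH parameters = number_of_joints * 4
Total = 8 * 4
Total = 32

32


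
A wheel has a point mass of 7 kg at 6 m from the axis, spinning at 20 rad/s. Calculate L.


Given: m = 7 kg, r = 6 m, omega = 20 rad/s
For a point mass: I = m*r^2
I = 7*6^2 = 7*36 = 252
L = I*omega = 252*20
L = 5040 kg*m^2/s

5040 kg*m^2/s


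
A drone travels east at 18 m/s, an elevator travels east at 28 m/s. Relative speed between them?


Given: v_A = 18 m/s east, v_B = 28 m/s east
Both move in the same direction; relative speed = |v_A - v_B|
|18 - 28| = |-10|
= 10 m/s

10 m/s


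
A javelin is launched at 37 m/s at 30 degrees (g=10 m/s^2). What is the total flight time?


Given: v0 = 37 m/s, theta = 30 deg, g = 10 m/s^2
sin(30) = 1/2
Using T = 2*v0*sin(theta) / g
T = 2*37*1/2 / 10
T = 37 / 10
T = 37/10 s

37/10 s


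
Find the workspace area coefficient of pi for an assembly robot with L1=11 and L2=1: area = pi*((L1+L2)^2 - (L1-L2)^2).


Given: L1 = 11, L2 = 1
(L1+L2)^2 = (12)^2 = 144
(L1-L2)^2 = (10)^2 = 100
Difference = 144 - 100 = 44
This equals 4*L1*L2 = 4*11*1 = 44
Workspace area = 44*pi

44


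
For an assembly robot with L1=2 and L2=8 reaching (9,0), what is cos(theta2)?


Given: L1 = 2, L2 = 8, target (x, y) = (9, 0)
Using cos(theta2) = (x^2 + y^2 - L1^2 - L2^2) / (2*L1*L2)
x^2 + y^2 = 9^2 + 0 = 81
L1^2 + L2^2 = 4 + 64 = 68
Numerator = 81 - 68 = 13
Denominator = 2*2*8 = 32
cos(theta2) = 13/32 = 13/32

13/32


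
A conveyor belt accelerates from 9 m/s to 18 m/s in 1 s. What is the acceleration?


Given: initial velocity v0 = 9 m/s, final velocity v = 18 m/s, time t = 1 s
Using a = (v - v0) / t
a = (18 - 9) / 1
a = 9 / 1
a = 9 m/s^2

9 m/s^2


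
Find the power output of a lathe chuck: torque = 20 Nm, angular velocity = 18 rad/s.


Given: tau = 20 Nm, omega = 18 rad/s
Using P = tau * omega
P = 20 * 18
P = 360 W

360 W


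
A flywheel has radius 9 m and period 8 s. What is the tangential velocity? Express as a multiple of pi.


Given: radius r = 9 m, period T = 8 s
Using v = 2*pi*r / T
v = 2*pi*9 / 8
v = 18*pi / 8
v = 9/4*pi m/s

9/4*pi m/s


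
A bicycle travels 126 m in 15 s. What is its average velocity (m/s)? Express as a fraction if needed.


Given: distance d = 126 m, time t = 15 s
Using v = d / t
v = 126 / 15
v = 42/5 m/s

42/5 m/s


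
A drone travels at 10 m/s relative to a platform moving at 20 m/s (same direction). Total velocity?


Given: object velocity = 10 m/s, platform velocity = 20 m/s (same direction)
Using classical velocity addition: v_total = v_object + v_platform
v_total = 10 + 20
v_total = 30 m/s

30 m/s


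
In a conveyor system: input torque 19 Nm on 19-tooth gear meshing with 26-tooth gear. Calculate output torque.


Given: N1 = 19, N2 = 26, T1 = 19 Nm
Using T2/T1 = N2/N1
T2 = T1 * N2 / N1
T2 = 19 * 26 / 19
T2 = 494 / 19
T2 = 26 Nm

26 Nm


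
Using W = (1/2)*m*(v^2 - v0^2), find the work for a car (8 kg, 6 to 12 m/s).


Given: m = 8 kg, v0 = 6 m/s, v = 12 m/s
Using W = (1/2)*m*(v^2 - v0^2)
v^2 = 12^2 = 144
v0^2 = 6^2 = 36
v^2 - v0^2 = 144 - 36 = 108
W = (1/2)*8*108 = 432 J

432 J


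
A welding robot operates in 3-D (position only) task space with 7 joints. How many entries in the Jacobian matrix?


Given: task space dimension = 3, joints = 7
Jacobian is a 3 x 7 matrix
Total entries = rows * columns
Total = 3 * 7
Total = 21

21


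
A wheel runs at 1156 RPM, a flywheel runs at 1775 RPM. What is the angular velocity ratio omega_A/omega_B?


Given: RPM_A = 1156, RPM_B = 1775
omega = 2*pi*RPM/60, so omega_A/omega_B = RPM_A / RPM_B
omega_A/omega_B = 1156 / 1775
omega_A/omega_B = 1156/1775

1156/1775


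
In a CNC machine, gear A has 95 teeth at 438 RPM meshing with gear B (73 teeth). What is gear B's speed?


Given: N1 = 95 teeth, w1 = 438 RPM, N2 = 73 teeth
Using N1*w1 = N2*w2
w2 = N1*w1 / N2
w2 = 95*438 / 73
w2 = 41610 / 73
w2 = 570 RPM

570 RPM


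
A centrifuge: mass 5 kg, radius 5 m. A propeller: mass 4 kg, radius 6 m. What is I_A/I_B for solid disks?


Given: M1=5 kg, R1=5 m, M2=4 kg, R2=6 m
For a disk: I = (1/2)*M*R^2, so I_A/I_B = (M1*R1^2)/(M2*R2^2)
M1*R1^2 = 5*25 = 125
M2*R2^2 = 4*36 = 144
I_A/I_B = 125/144 = 125/144

125/144


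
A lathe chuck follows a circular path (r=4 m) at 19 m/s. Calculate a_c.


Given: v = 19 m/s, r = 4 m
Using a_c = v^2 / r
a_c = 19^2 / 4
a_c = 361 / 4
a_c = 361/4 m/s^2

361/4 m/s^2


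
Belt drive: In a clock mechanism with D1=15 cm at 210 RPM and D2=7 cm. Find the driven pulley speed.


Given: D1 = 15 cm, w1 = 210 RPM, D2 = 7 cm
Using D1*w1 = D2*w2
w2 = D1*w1 / D2
w2 = 15*210 / 7
w2 = 3150 / 7
w2 = 450 RPM

450 RPM


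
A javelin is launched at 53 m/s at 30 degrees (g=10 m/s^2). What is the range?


Given: v0 = 53 m/s, theta = 30 deg, g = 10 m/s^2
sin(2*30) = sin(60) = sqrt(3)/2
Using R = v0^2 * sin(2*theta) / g
R = 53^2 * (sqrt(3)/2) / 10
R = 2809 * sqrt(3) / 20
R = 2809/20*sqrt(3) m

2809/20*sqrt(3) m


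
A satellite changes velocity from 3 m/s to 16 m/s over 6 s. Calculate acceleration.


Given: initial velocity v0 = 3 m/s, final velocity v = 16 m/s, time t = 6 s
Using a = (v - v0) / t
a = (16 - 3) / 6
a = 13 / 6
a = 13/6 m/s^2

13/6 m/s^2


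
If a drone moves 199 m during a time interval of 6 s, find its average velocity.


Given: distance d = 199 m, time t = 6 s
Using v = d / t
v = 199 / 6
v = 199/6 m/s

199/6 m/s


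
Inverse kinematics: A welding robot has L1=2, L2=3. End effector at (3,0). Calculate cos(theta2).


Given: L1 = 2, L2 = 3, target (x, y) = (3, 0)
Using cos(theta2) = (x^2 + y^2 - L1^2 - L2^2) / (2*L1*L2)
x^2 + y^2 = 3^2 + 0 = 9
L1^2 + L2^2 = 4 + 9 = 13
Numerator = 9 - 13 = -4
Denominator = 2*2*3 = 12
cos(theta2) = -4/12 = -1/3

-1/3


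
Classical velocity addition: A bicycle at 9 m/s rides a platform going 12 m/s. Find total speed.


Given: object velocity = 9 m/s, platform velocity = 12 m/s (same direction)
Using classical velocity addition: v_total = v_object + v_platform
v_total = 9 + 12
v_total = 21 m/s

21 m/s


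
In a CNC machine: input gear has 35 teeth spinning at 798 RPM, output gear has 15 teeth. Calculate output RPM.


Given: N1 = 35 teeth, w1 = 798 RPM, N2 = 15 teeth
Using N1*w1 = N2*w2
w2 = N1*w1 / N2
w2 = 35*798 / 15
w2 = 27930 / 15
w2 = 1862 RPM

1862 RPM


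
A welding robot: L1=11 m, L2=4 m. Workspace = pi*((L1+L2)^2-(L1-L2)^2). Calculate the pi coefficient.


Given: L1 = 11, L2 = 4
(L1+L2)^2 = (15)^2 = 225
(L1-L2)^2 = (7)^2 = 49
Difference = 225 - 49 = 176
This equals 4*L1*L2 = 4*11*4 = 176
Workspace area = 176*pi

176


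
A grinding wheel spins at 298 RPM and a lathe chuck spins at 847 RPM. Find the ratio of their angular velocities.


Given: RPM_A = 298, RPM_B = 847
omega = 2*pi*RPM/60, so omega_A/omega_B = RPM_A / RPM_B
omega_A/omega_B = 298 / 847
omega_A/omega_B = 298/847

298/847


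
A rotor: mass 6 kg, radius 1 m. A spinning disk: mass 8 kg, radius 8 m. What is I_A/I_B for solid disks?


Given: M1=6 kg, R1=1 m, M2=8 kg, R2=8 m
For a disk: I = (1/2)*M*R^2, so I_A/I_B = (M1*R1^2)/(M2*R2^2)
M1*R1^2 = 6*1 = 6
M2*R2^2 = 8*64 = 512
I_A/I_B = 6/512 = 3/256

3/256


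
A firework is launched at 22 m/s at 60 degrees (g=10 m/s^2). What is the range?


Given: v0 = 22 m/s, theta = 60 deg, g = 10 m/s^2
sin(2*60) = sin(120) = sqrt(3)/2
Using R = v0^2 * sin(2*theta) / g
R = 22^2 * (sqrt(3)/2) / 10
R = 484 * sqrt(3) / 20
R = 121/5*sqrt(3) m

121/5*sqrt(3) m


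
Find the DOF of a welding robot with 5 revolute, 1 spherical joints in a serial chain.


Given: serial robot with 5 revolute, 1 spherical joints
DOF contribution per joint type: revolute=1, prismatic=1, spherical=3, fixed=0
DOF = 5*1 + 1*3
DOF = 8

8


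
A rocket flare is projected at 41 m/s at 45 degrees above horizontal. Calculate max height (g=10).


Given: v0 = 41 m/s, theta = 45 deg, g = 10 m/s^2
sin^2(45) = 1/2
Using H = v0^2 * sin^2(theta) / (2*g)
H = 41^2 * 1/2 / (2*10)
H = 1681 * 1/2 / 20
H = 1681/2 / 20
H = 1681/40 m

1681/40 m


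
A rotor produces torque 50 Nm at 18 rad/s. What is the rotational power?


Given: tau = 50 Nm, omega = 18 rad/s
Using P = tau * omega
P = 50 * 18
P = 900 W

900 W


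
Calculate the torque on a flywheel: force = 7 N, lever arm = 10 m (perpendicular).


Given: F = 7 N, r = 10 m, angle = 90 deg (perpendicular)
Using tau = F * r * sin(90)
sin(90) = 1
tau = 7 * 10 * 1
tau = 70 Nm

70 Nm


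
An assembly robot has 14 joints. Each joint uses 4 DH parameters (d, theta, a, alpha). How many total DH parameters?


Given: 14 joints, 4 DH parameters per joint (d, theta, a, alpha)
Total DH parameters = number_of_joints * 4
Total = 14 * 4
Total = 56

56


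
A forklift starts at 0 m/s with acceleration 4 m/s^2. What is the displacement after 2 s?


Given: v0 = 0 m/s, a = 4 m/s^2, t = 2 s
Using s = v0*t + (1/2)*a*t^2
s = 0*2 + (1/2)*4*2^2
s = 0 + (1/2)*16
s = 0 + 8
s = 8

8 m


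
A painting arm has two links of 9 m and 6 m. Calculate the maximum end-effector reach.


Given: L1 = 9 m, L2 = 6 m
For a 2-link planar arm, max reach = L1 + L2 (fully extended)
Max reach = 9 + 6
Max reach = 15 m

15 m


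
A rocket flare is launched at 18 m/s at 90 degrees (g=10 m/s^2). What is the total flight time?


Given: v0 = 18 m/s, theta = 90 deg, g = 10 m/s^2
sin(90) = 1
Using T = 2*v0*sin(theta) / g
T = 2*18*1 / 10
T = 36 / 10
T = 18/5 s

18/5 s


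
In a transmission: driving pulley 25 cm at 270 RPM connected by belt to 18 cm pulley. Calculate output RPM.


Given: D1 = 25 cm, w1 = 270 RPM, D2 = 18 cm
Using D1*w1 = D2*w2
w2 = D1*w1 / D2
w2 = 25*270 / 18
w2 = 6750 / 18
w2 = 375 RPM

375 RPM


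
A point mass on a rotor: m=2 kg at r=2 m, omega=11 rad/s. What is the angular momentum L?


Given: m = 2 kg, r = 2 m, omega = 11 rad/s
For a point mass: I = m*r^2
I = 2*2^2 = 2*4 = 8
L = I*omega = 8*11
L = 88 kg*m^2/s

88 kg*m^2/s


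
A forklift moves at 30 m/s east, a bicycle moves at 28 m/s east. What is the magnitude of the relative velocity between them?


Given: v_A = 30 m/s east, v_B = 28 m/s east
Both move in the same direction; relative speed = |v_A - v_B|
|30 - 28| = |2|
= 2 m/s

2 m/s


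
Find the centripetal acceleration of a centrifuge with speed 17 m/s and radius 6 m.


Given: v = 17 m/s, r = 6 m
Using a_c = v^2 / r
a_c = 17^2 / 6
a_c = 289 / 6
a_c = 289/6 m/s^2

289/6 m/s^2


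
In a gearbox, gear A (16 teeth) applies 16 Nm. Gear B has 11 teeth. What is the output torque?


Given: N1 = 16, N2 = 11, T1 = 16 Nm
Using T2/T1 = N2/N1
T2 = T1 * N2 / N1
T2 = 16 * 11 / 16
T2 = 176 / 16
T2 = 11 Nm

11 Nm


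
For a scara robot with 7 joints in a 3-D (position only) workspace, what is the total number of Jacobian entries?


Given: task space dimension = 3, joints = 7
Jacobian is a 3 x 7 matrix
Total entries = rows * columns
Total = 3 * 7
Total = 21

21


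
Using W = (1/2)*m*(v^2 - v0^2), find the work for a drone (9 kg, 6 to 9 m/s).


Given: m = 9 kg, v0 = 6 m/s, v = 9 m/s
Using W = (1/2)*m*(v^2 - v0^2)
v^2 = 9^2 = 81
v0^2 = 6^2 = 36
v^2 - v0^2 = 81 - 36 = 45
W = (1/2)*9*45 = 405/2 J

405/2 J


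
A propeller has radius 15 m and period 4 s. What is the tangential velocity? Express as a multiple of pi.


Given: radius r = 15 m, period T = 4 s
Using v = 2*pi*r / T
v = 2*pi*15 / 4
v = 30*pi / 4
v = 15/2*pi m/s

15/2*pi m/s


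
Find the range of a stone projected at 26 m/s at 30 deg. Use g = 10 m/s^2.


Given: v0 = 26 m/s, theta = 30 deg, g = 10 m/s^2
sin(2*30) = sin(60) = sqrt(3)/2
Using R = v0^2 * sin(2*theta) / g
R = 26^2 * (sqrt(3)/2) / 10
R = 676 * sqrt(3) / 20
R = 169/5*sqrt(3) m

169/5*sqrt(3) m


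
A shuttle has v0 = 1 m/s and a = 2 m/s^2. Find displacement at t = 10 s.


Given: v0 = 1 m/s, a = 2 m/s^2, t = 10 s
Using s = v0*t + (1/2)*a*t^2
s = 1*10 + (1/2)*2*10^2
s = 10 + (1/2)*200
s = 10 + 100
s = 110

110 m


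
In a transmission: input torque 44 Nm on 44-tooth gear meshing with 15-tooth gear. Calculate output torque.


Given: N1 = 44, N2 = 15, T1 = 44 Nm
Using T2/T1 = N2/N1
T2 = T1 * N2 / N1
T2 = 44 * 15 / 44
T2 = 660 / 44
T2 = 15 Nm

15 Nm


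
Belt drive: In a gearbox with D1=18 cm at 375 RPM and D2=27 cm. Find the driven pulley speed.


Given: D1 = 18 cm, w1 = 375 RPM, D2 = 27 cm
Using D1*w1 = D2*w2
w2 = D1*w1 / D2
w2 = 18*375 / 27
w2 = 6750 / 27
w2 = 250 RPM

250 RPM


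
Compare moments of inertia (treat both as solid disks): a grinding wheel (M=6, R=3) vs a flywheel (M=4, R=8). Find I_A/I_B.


Given: M1=6 kg, R1=3 m, M2=4 kg, R2=8 m
For a disk: I = (1/2)*M*R^2, so I_A/I_B = (M1*R1^2)/(M2*R2^2)
M1*R1^2 = 6*9 = 54
M2*R2^2 = 4*64 = 256
I_A/I_B = 54/256 = 27/128

27/128


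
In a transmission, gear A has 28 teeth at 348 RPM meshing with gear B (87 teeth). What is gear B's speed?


Given: N1 = 28 teeth, w1 = 348 RPM, N2 = 87 teeth
Using N1*w1 = N2*w2
w2 = N1*w1 / N2
w2 = 28*348 / 87
w2 = 9744 / 87
w2 = 112 RPM

112 RPM


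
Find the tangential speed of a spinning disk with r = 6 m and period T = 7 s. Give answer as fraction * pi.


Given: radius r = 6 m, period T = 7 s
Using v = 2*pi*r / T
v = 2*pi*6 / 7
v = 12*pi / 7
v = 12/7*pi m/s

12/7*pi m/s


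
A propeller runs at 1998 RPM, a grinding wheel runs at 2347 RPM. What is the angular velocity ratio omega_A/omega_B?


Given: RPM_A = 1998, RPM_B = 2347
omega = 2*pi*RPM/60, so omega_A/omega_B = RPM_A / RPM_B
omega_A/omega_B = 1998 / 2347
omega_A/omega_B = 1998/2347

1998/2347


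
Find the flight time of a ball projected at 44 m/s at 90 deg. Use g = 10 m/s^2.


Given: v0 = 44 m/s, theta = 90 deg, g = 10 m/s^2
sin(90) = 1
Using T = 2*v0*sin(theta) / g
T = 2*44*1 / 10
T = 88 / 10
T = 44/5 s

44/5 s


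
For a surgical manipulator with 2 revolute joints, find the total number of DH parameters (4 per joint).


Given: 2 joints, 4 DH parameters per joint (d, theta, a, alpha)
Total DH parameters = number_of_joints * 4
Total = 2 * 4
Total = 8

8


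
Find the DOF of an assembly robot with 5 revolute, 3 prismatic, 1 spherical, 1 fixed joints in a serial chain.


Given: serial robot with 5 revolute, 3 prismatic, 1 spherical, 1 fixed joints
DOF contribution per joint type: revolute=1, prismatic=1, spherical=3, fixed=0
DOF = 5*1 + 3*1 + 1*3 + 1*0
DOF = 11

11


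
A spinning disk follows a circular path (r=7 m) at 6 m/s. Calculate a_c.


Given: v = 6 m/s, r = 7 m
Using a_c = v^2 / r
a_c = 6^2 / 7
a_c = 36 / 7
a_c = 36/7 m/s^2

36/7 m/s^2


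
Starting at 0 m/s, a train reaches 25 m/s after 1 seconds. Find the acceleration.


Given: initial velocity v0 = 0 m/s, final velocity v = 25 m/s, time t = 1 s
Using a = (v - v0) / t
a = (25 - 0) / 1
a = 25 / 1
a = 25 m/s^2

25 m/s^2


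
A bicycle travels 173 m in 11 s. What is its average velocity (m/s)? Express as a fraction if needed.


Given: distance d = 173 m, time t = 11 s
Using v = d / t
v = 173 / 11
v = 173/11 m/s

173/11 m/s


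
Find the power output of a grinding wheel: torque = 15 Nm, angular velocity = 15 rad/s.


Given: tau = 15 Nm, omega = 15 rad/s
Using P = tau * omega
P = 15 * 15
P = 225 W

225 W


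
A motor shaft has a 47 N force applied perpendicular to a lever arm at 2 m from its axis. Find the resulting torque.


Given: F = 47 N, r = 2 m, angle = 90 deg (perpendicular)
Using tau = F * r * sin(90)
sin(90) = 1
tau = 47 * 2 * 1
tau = 94 Nm

94 Nm


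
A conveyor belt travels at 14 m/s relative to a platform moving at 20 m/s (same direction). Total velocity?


Given: object velocity = 14 m/s, platform velocity = 20 m/s (same direction)
Using classical velocity addition: v_total = v_object + v_platform
v_total = 14 + 20
v_total = 34 m/s

34 m/s


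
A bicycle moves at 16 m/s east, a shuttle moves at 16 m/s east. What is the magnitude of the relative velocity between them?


Given: v_A = 16 m/s east, v_B = 16 m/s east
Both move in the same direction; relative speed = |v_A - v_B|
|16 - 16| = |0|
= 0 m/s

0 m/s


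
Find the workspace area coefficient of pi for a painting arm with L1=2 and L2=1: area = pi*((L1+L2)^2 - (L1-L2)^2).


Given: L1 = 2, L2 = 1
(L1+L2)^2 = (3)^2 = 9
(L1-L2)^2 = (1)^2 = 1
Difference = 9 - 1 = 8
This equals 4*L1*L2 = 4*2*1 = 8
Workspace area = 8*pi

8


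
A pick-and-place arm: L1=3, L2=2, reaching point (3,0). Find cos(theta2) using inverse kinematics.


Given: L1 = 3, L2 = 2, target (x, y) = (3, 0)
Using cos(theta2) = (x^2 + y^2 - L1^2 - L2^2) / (2*L1*L2)
x^2 + y^2 = 3^2 + 0 = 9
L1^2 + L2^2 = 9 + 4 = 13
Numerator = 9 - 13 = -4
Denominator = 2*3*2 = 12
cos(theta2) = -4/12 = -1/3

-1/3


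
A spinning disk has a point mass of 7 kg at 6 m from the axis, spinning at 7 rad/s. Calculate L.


Given: m = 7 kg, r = 6 m, omega = 7 rad/s
For a point mass: I = m*r^2
I = 7*6^2 = 7*36 = 252
L = I*omega = 252*7
L = 1764 kg*m^2/s

1764 kg*m^2/s


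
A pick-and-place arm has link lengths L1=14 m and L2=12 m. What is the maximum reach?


Given: L1 = 14 m, L2 = 12 m
For a 2-link planar arm, max reach = L1 + L2 (fully extended)
Max reach = 14 + 12
Max reach = 26 m

26 m


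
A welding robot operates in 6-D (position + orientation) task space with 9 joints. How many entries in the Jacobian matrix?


Given: task space dimension = 6, joints = 9
Jacobian is a 6 x 9 matrix
Total entries = rows * columns
Total = 6 * 9
Total = 54

54


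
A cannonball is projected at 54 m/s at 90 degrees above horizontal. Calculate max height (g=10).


Given: v0 = 54 m/s, theta = 90 deg, g = 10 m/s^2
sin^2(90) = 1
Using H = v0^2 * sin^2(theta) / (2*g)
H = 54^2 * 1 / (2*10)
H = 2916 * 1 / 20
H = 2916 / 20
H = 729/5 m

729/5 m


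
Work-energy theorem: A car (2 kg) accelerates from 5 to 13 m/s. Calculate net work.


Given: m = 2 kg, v0 = 5 m/s, v = 13 m/s
Using W = (1/2)*m*(v^2 - v0^2)
v^2 = 13^2 = 169
v0^2 = 5^2 = 25
v^2 - v0^2 = 169 - 25 = 144
W = (1/2)*2*144 = 144 J

144 J


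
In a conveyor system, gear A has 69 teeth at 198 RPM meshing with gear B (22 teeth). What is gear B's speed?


Given: N1 = 69 teeth, w1 = 198 RPM, N2 = 22 teeth
Using N1*w1 = N2*w2
w2 = N1*w1 / N2
w2 = 69*198 / 22
w2 = 13662 / 22
w2 = 621 RPM

621 RPM


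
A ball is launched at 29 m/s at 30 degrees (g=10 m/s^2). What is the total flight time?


Given: v0 = 29 m/s, theta = 30 deg, g = 10 m/s^2
sin(30) = 1/2
Using T = 2*v0*sin(theta) / g
T = 2*29*1/2 / 10
T = 29 / 10
T = 29/10 s

29/10 s


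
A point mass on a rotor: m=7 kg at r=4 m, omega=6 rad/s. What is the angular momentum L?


Given: m = 7 kg, r = 4 m, omega = 6 rad/s
For a point mass: I = m*r^2
I = 7*4^2 = 7*16 = 112
L = I*omega = 112*6
L = 672 kg*m^2/s

672 kg*m^2/s


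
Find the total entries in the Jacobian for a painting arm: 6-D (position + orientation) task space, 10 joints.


Given: task space dimension = 6, joints = 10
Jacobian is a 6 x 10 matrix
Total entries = rows * columns
Total = 6 * 10
Total = 60

60


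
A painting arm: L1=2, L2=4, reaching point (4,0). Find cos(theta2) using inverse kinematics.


Given: L1 = 2, L2 = 4, target (x, y) = (4, 0)
Using cos(theta2) = (x^2 + y^2 - L1^2 - L2^2) / (2*L1*L2)
x^2 + y^2 = 4^2 + 0 = 16
L1^2 + L2^2 = 4 + 16 = 20
Numerator = 16 - 20 = -4
Denominator = 2*2*4 = 16
cos(theta2) = -4/16 = -1/4

-1/4


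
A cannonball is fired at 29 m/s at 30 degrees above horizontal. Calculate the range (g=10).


Given: v0 = 29 m/s, theta = 30 deg, g = 10 m/s^2
sin(2*30) = sin(60) = sqrt(3)/2
Using R = v0^2 * sin(2*theta) / g
R = 29^2 * (sqrt(3)/2) / 10
R = 841 * sqrt(3) / 20
R = 841/20*sqrt(3) m

841/20*sqrt(3) m


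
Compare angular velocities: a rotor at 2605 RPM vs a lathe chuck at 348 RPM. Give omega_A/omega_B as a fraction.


Given: RPM_A = 2605, RPM_B = 348
omega = 2*pi*RPM/60, so omega_A/omega_B = RPM_A / RPM_B
omega_A/omega_B = 2605 / 348
omega_A/omega_B = 2605/348

2605/348


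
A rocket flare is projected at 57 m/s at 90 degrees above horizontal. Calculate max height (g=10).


Given: v0 = 57 m/s, theta = 90 deg, g = 10 m/s^2
sin^2(90) = 1
Using H = v0^2 * sin^2(theta) / (2*g)
H = 57^2 * 1 / (2*10)
H = 3249 * 1 / 20
H = 3249 / 20
H = 3249/20 m

3249/20 m


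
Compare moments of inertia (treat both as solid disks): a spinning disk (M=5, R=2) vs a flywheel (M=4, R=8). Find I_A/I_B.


Given: M1=5 kg, R1=2 m, M2=4 kg, R2=8 m
For a disk: I = (1/2)*M*R^2, so I_A/I_B = (M1*R1^2)/(M2*R2^2)
M1*R1^2 = 5*4 = 20
M2*R2^2 = 4*64 = 256
I_A/I_B = 20/256 = 5/64

5/64


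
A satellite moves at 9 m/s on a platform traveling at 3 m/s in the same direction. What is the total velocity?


Given: object velocity = 9 m/s, platform velocity = 3 m/s (same direction)
Using classical velocity addition: v_total = v_object + v_platform
v_total = 9 + 3
v_total = 12 m/s

12 m/s


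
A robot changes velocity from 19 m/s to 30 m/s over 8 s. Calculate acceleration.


Given: initial velocity v0 = 19 m/s, final velocity v = 30 m/s, time t = 8 s
Using a = (v - v0) / t
a = (30 - 19) / 8
a = 11 / 8
a = 11/8 m/s^2

11/8 m/s^2


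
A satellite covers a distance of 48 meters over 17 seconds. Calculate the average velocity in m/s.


Given: distance d = 48 m, time t = 17 s
Using v = d / t
v = 48 / 17
v = 48/17 m/s

48/17 m/s


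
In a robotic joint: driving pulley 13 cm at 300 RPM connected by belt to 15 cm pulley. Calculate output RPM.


Given: D1 = 13 cm, w1 = 300 RPM, D2 = 15 cm
Using D1*w1 = D2*w2
w2 = D1*w1 / D2
w2 = 13*300 / 15
w2 = 3900 / 15
w2 = 260 RPM

260 RPM


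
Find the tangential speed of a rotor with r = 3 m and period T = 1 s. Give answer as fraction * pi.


Given: radius r = 3 m, period T = 1 s
Using v = 2*pi*r / T
v = 2*pi*3 / 1
v = 6*pi / 1
v = 6*pi m/s

6*pi m/s


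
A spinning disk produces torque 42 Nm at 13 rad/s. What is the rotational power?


Given: tau = 42 Nm, omega = 13 rad/s
Using P = tau * omega
P = 42 * 13
P = 546 W

546 W


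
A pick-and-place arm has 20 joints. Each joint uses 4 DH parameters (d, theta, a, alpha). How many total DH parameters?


Given: 20 joints, 4 DH parameters per joint (d, theta, a, alpha)
Total DH parameters = number_of_joints * 4
Total = 20 * 4
Total = 80

80


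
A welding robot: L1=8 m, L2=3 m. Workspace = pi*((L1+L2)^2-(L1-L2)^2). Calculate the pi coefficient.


Given: L1 = 8, L2 = 3
(L1+L2)^2 = (11)^2 = 121
(L1-L2)^2 = (5)^2 = 25
Difference = 121 - 25 = 96
This equals 4*L1*L2 = 4*8*3 = 96
Workspace area = 96*pi

96


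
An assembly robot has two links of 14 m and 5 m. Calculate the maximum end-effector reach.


Given: L1 = 14 m, L2 = 5 m
For a 2-link planar arm, max reach = L1 + L2 (fully extended)
Max reach = 14 + 5
Max reach = 19 m

19 m


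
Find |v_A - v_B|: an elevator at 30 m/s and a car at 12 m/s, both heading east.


Given: v_A = 30 m/s east, v_B = 12 m/s east
Both move in the same direction; relative speed = |v_A - v_B|
|30 - 12| = |18|
= 18 m/s

18 m/s


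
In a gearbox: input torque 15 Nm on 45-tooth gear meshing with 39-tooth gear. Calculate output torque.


Given: N1 = 45, N2 = 39, T1 = 15 Nm
Using T2/T1 = N2/N1
T2 = T1 * N2 / N1
T2 = 15 * 39 / 45
T2 = 585 / 45
T2 = 13 Nm

13 Nm


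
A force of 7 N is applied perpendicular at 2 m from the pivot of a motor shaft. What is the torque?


Given: F = 7 N, r = 2 m, angle = 90 deg (perpendicular)
Using tau = F * r * sin(90)
sin(90) = 1
tau = 7 * 2 * 1
tau = 14 Nm

14 Nm


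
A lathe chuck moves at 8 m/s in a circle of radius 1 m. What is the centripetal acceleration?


Given: v = 8 m/s, r = 1 m
Using a_c = v^2 / r
a_c = 8^2 / 1
a_c = 64 / 1
a_c = 64 m/s^2

64 m/s^2


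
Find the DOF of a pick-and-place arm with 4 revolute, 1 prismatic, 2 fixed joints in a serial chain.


Given: serial robot with 4 revolute, 1 prismatic, 2 fixed joints
DOF contribution per joint type: revolute=1, prismatic=1, spherical=3, fixed=0
DOF = 4*1 + 1*1 + 2*0
DOF = 5

5


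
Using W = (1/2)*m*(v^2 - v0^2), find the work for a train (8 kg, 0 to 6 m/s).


Given: m = 8 kg, v0 = 0 m/s, v = 6 m/s
Using W = (1/2)*m*(v^2 - v0^2)
v^2 = 6^2 = 36
v0^2 = 0^2 = 0
v^2 - v0^2 = 36 - 0 = 36
W = (1/2)*8*36 = 144 J

144 J


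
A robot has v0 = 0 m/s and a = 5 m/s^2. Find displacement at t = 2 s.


Given: v0 = 0 m/s, a = 5 m/s^2, t = 2 s
Using s = v0*t + (1/2)*a*t^2
s = 0*2 + (1/2)*5*2^2
s = 0 + (1/2)*20
s = 0 + 10
s = 10

10 m


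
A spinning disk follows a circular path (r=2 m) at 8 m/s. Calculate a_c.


Given: v = 8 m/s, r = 2 m
Using a_c = v^2 / r
a_c = 8^2 / 2
a_c = 64 / 2
a_c = 32 m/s^2

32 m/s^2


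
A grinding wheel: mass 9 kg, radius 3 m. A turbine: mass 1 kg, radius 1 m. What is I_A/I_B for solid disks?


Given: M1=9 kg, R1=3 m, M2=1 kg, R2=1 m
For a disk: I = (1/2)*M*R^2, so I_A/I_B = (M1*R1^2)/(M2*R2^2)
M1*R1^2 = 9*9 = 81
M2*R2^2 = 1*1 = 1
I_A/I_B = 81/1 = 81

81


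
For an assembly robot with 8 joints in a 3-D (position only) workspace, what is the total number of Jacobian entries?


Given: task space dimension = 3, joints = 8
Jacobian is a 3 x 8 matrix
Total entries = rows * columns
Total = 3 * 8
Total = 24

24


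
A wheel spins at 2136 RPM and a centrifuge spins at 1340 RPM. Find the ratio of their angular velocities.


Given: RPM_A = 2136, RPM_B = 1340
omega = 2*pi*RPM/60, so omega_A/omega_B = RPM_A / RPM_B
omega_A/omega_B = 2136 / 1340
omega_A/omega_B = 534/335

534/335


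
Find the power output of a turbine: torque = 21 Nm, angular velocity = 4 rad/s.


Given: tau = 21 Nm, omega = 4 rad/s
Using P = tau * omega
P = 21 * 4
P = 84 W

84 W


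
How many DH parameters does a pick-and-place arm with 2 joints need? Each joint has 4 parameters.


Given: 2 joints, 4 DH parameters per joint (d, theta, a, alpha)
Total DH parameters = number_of_joints * 4
Total = 2 * 4
Total = 8

8


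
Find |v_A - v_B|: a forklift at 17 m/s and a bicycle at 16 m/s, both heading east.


Given: v_A = 17 m/s east, v_B = 16 m/s east
Both move in the same direction; relative speed = |v_A - v_B|
|17 - 16| = |1|
= 1 m/s

1 m/s


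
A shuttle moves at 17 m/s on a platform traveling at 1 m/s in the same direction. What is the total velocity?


Given: object velocity = 17 m/s, platform velocity = 1 m/s (same direction)
Using classical velocity addition: v_total = v_object + v_platform
v_total = 17 + 1
v_total = 18 m/s

18 m/s


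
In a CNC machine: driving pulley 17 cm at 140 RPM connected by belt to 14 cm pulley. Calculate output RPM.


Given: D1 = 17 cm, w1 = 140 RPM, D2 = 14 cm
Using D1*w1 = D2*w2
w2 = D1*w1 / D2
w2 = 17*140 / 14
w2 = 2380 / 14
w2 = 170 RPM

170 RPM


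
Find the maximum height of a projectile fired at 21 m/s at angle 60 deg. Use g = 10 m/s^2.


Given: v0 = 21 m/s, theta = 60 deg, g = 10 m/s^2
sin^2(60) = 3/4
Using H = v0^2 * sin^2(theta) / (2*g)
H = 21^2 * 3/4 / (2*10)
H = 441 * 3/4 / 20
H = 1323/4 / 20
H = 1323/80 m

1323/80 m


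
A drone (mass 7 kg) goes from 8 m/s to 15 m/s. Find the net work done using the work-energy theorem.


Given: m = 7 kg, v0 = 8 m/s, v = 15 m/s
Using W = (1/2)*m*(v^2 - v0^2)
v^2 = 15^2 = 225
v0^2 = 8^2 = 64
v^2 - v0^2 = 225 - 64 = 161
W = (1/2)*7*161 = 1127/2 J

1127/2 J


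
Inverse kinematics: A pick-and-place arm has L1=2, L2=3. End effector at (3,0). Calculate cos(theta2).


Given: L1 = 2, L2 = 3, target (x, y) = (3, 0)
Using cos(theta2) = (x^2 + y^2 - L1^2 - L2^2) / (2*L1*L2)
x^2 + y^2 = 3^2 + 0 = 9
L1^2 + L2^2 = 4 + 9 = 13
Numerator = 9 - 13 = -4
Denominator = 2*2*3 = 12
cos(theta2) = -4/12 = -1/3

-1/3


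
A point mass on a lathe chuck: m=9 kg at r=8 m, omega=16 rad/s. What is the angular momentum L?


Given: m = 9 kg, r = 8 m, omega = 16 rad/s
For a point mass: I = m*r^2
I = 9*8^2 = 9*64 = 576
L = I*omega = 576*16
L = 9216 kg*m^2/s

9216 kg*m^2/s


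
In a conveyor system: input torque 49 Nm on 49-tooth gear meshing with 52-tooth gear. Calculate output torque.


Given: N1 = 49, N2 = 52, T1 = 49 Nm
Using T2/T1 = N2/N1
T2 = T1 * N2 / N1
T2 = 49 * 52 / 49
T2 = 2548 / 49
T2 = 52 Nm

52 Nm


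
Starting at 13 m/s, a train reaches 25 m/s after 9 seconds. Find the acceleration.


Given: initial velocity v0 = 13 m/s, final velocity v = 25 m/s, time t = 9 s
Using a = (v - v0) / t
a = (25 - 13) / 9
a = 12 / 9
a = 4/3 m/s^2

4/3 m/s^2


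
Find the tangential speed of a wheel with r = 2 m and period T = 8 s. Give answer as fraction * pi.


Given: radius r = 2 m, period T = 8 s
Using v = 2*pi*r / T
v = 2*pi*2 / 8
v = 4*pi / 8
v = 1/2*pi m/s

1/2*pi m/s


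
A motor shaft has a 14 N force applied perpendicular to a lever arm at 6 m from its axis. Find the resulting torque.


Given: F = 14 N, r = 6 m, angle = 90 deg (perpendicular)
Using tau = F * r * sin(90)
sin(90) = 1
tau = 14 * 6 * 1
tau = 84 Nm

84 Nm


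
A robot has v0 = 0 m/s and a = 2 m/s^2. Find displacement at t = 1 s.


Given: v0 = 0 m/s, a = 2 m/s^2, t = 1 s
Using s = v0*t + (1/2)*a*t^2
s = 0*1 + (1/2)*2*1^2
s = 0 + (1/2)*2
s = 0 + 1
s = 1

1 m


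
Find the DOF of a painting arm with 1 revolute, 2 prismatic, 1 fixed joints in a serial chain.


Given: serial robot with 1 revolute, 2 prismatic, 1 fixed joints
DOF contribution per joint type: revolute=1, prismatic=1, spherical=3, fixed=0
DOF = 1*1 + 2*1 + 1*0
DOF = 3

3


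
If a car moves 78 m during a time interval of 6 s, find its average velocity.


Given: distance d = 78 m, time t = 6 s
Using v = d / t
v = 78 / 6
v = 13 m/s

13 m/s


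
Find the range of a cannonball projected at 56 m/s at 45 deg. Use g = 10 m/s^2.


Given: v0 = 56 m/s, theta = 45 deg, g = 10 m/s^2
sin(2*45) = sin(90) = 1
Using R = v0^2 * sin(2*theta) / g
R = 56^2 * 1 / 10
R = 3136 / 10
R = 1568/5 m

1568/5 m


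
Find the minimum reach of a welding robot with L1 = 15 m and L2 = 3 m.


Given: L1 = 15 m, L2 = 3 m
For a 2-link planar arm, min reach = |L1 - L2| (second link folded back)
Min reach = |15 - 3|
Min reach = 12 m

12 m


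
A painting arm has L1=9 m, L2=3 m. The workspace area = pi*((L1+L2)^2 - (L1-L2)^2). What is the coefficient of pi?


Given: L1 = 9, L2 = 3
(L1+L2)^2 = (12)^2 = 144
(L1-L2)^2 = (6)^2 = 36
Difference = 144 - 36 = 108
This equals 4*L1*L2 = 4*9*3 = 108
Workspace area = 108*pi

108


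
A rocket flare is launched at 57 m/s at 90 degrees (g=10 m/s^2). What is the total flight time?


Given: v0 = 57 m/s, theta = 90 deg, g = 10 m/s^2
sin(90) = 1
Using T = 2*v0*sin(theta) / g
T = 2*57*1 / 10
T = 114 / 10
T = 57/5 s

57/5 s


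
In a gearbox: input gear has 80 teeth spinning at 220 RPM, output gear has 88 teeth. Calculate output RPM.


Given: N1 = 80 teeth, w1 = 220 RPM, N2 = 88 teeth
Using N1*w1 = N2*w2
w2 = N1*w1 / N2
w2 = 80*220 / 88
w2 = 17600 / 88
w2 = 200 RPM

200 RPM


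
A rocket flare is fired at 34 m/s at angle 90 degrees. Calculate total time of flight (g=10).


Given: v0 = 34 m/s, theta = 90 deg, g = 10 m/s^2
sin(90) = 1
Using T = 2*v0*sin(theta) / g
T = 2*34*1 / 10
T = 68 / 10
T = 34/5 s

34/5 s


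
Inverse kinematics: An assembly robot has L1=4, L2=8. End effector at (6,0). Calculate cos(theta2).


Given: L1 = 4, L2 = 8, target (x, y) = (6, 0)
Using cos(theta2) = (x^2 + y^2 - L1^2 - L2^2) / (2*L1*L2)
x^2 + y^2 = 6^2 + 0 = 36
L1^2 + L2^2 = 16 + 64 = 80
Numerator = 36 - 80 = -44
Denominator = 2*4*8 = 64
cos(theta2) = -44/64 = -11/16

-11/16


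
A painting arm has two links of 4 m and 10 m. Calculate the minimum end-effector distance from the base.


Given: L1 = 4 m, L2 = 10 m
For a 2-link planar arm, min reach = |L1 - L2| (second link folded back)
Min reach = |4 - 10|
Min reach = 6 m

6 m


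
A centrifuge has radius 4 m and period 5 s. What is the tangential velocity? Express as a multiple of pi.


Given: radius r = 4 m, period T = 5 s
Using v = 2*pi*r / T
v = 2*pi*4 / 5
v = 8*pi / 5
v = 8/5*pi m/s

8/5*pi m/s


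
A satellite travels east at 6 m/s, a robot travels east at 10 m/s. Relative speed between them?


Given: v_A = 6 m/s east, v_B = 10 m/s east
Both move in the same direction; relative speed = |v_A - v_B|
|6 - 10| = |-4|
= 4 m/s

4 m/s


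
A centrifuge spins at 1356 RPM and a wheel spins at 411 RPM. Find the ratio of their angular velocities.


Given: RPM_A = 1356, RPM_B = 411
omega = 2*pi*RPM/60, so omega_A/omega_B = RPM_A / RPM_B
omega_A/omega_B = 1356 / 411
omega_A/omega_B = 452/137

452/137


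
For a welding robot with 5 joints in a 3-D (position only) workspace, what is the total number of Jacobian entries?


Given: task space dimension = 3, joints = 5
Jacobian is a 3 x 5 matrix
Total entries = rows * columns
Total = 3 * 5
Total = 15

15


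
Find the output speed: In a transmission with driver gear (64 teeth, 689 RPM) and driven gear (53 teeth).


Given: N1 = 64 teeth, w1 = 689 RPM, N2 = 53 teeth
Using N1*w1 = N2*w2
w2 = N1*w1 / N2
w2 = 64*689 / 53
w2 = 44096 / 53
w2 = 832 RPM

832 RPM


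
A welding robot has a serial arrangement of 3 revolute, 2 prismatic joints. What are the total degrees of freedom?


Given: serial robot with 3 revolute, 2 prismatic joints
DOF contribution per joint type: revolute=1, prismatic=1, spherical=3, fixed=0
DOF = 3*1 + 2*1
DOF = 5

5


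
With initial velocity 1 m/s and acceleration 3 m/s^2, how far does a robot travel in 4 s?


Given: v0 = 1 m/s, a = 3 m/s^2, t = 4 s
Using s = v0*t + (1/2)*a*t^2
s = 1*4 + (1/2)*3*4^2
s = 4 + (1/2)*48
s = 4 + 24
s = 28

28 m


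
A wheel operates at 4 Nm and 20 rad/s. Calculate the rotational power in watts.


Given: tau = 4 Nm, omega = 20 rad/s
Using P = tau * omega
P = 4 * 20
P = 80 W

80 W


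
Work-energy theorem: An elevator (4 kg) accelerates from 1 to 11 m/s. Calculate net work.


Given: m = 4 kg, v0 = 1 m/s, v = 11 m/s
Using W = (1/2)*m*(v^2 - v0^2)
v^2 = 11^2 = 121
v0^2 = 1^2 = 1
v^2 - v0^2 = 121 - 1 = 120
W = (1/2)*4*120 = 240 J

240 J


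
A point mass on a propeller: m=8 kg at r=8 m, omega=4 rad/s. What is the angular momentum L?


Given: m = 8 kg, r = 8 m, omega = 4 rad/s
For a point mass: I = m*r^2
I = 8*8^2 = 8*64 = 512
L = I*omega = 512*4
L = 2048 kg*m^2/s

2048 kg*m^2/s


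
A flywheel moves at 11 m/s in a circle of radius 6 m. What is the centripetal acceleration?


Given: v = 11 m/s, r = 6 m
Using a_c = v^2 / r
a_c = 11^2 / 6
a_c = 121 / 6
a_c = 121/6 m/s^2

121/6 m/s^2


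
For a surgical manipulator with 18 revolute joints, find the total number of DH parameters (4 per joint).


Given: 18 joints, 4 DH parameters per joint (d, theta, a, alpha)
Total DH parameters = number_of_joints * 4
Total = 18 * 4
Total = 72

72


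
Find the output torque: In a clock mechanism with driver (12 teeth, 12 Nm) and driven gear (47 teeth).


Given: N1 = 12, N2 = 47, T1 = 12 Nm
Using T2/T1 = N2/N1
T2 = T1 * N2 / N1
T2 = 12 * 47 / 12
T2 = 564 / 12
T2 = 47 Nm

47 Nm


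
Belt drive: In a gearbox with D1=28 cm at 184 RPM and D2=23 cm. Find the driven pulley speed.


Given: D1 = 28 cm, w1 = 184 RPM, D2 = 23 cm
Using D1*w1 = D2*w2
w2 = D1*w1 / D2
w2 = 28*184 / 23
w2 = 5152 / 23
w2 = 224 RPM

224 RPM


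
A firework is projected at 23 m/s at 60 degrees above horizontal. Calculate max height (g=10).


Given: v0 = 23 m/s, theta = 60 deg, g = 10 m/s^2
sin^2(60) = 3/4
Using H = v0^2 * sin^2(theta) / (2*g)
H = 23^2 * 3/4 / (2*10)
H = 529 * 3/4 / 20
H = 1587/4 / 20
H = 1587/80 m

1587/80 m


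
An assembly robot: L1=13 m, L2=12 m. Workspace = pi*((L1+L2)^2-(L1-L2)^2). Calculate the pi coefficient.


Given: L1 = 13, L2 = 12
(L1+L2)^2 = (25)^2 = 625
(L1-L2)^2 = (1)^2 = 1
Difference = 625 - 1 = 624
This equals 4*L1*L2 = 4*13*12 = 624
Workspace area = 624*pi

624


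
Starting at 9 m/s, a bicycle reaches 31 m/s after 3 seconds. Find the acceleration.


Given: initial velocity v0 = 9 m/s, final velocity v = 31 m/s, time t = 3 s
Using a = (v - v0) / t
a = (31 - 9) / 3
a = 22 / 3
a = 22/3 m/s^2

22/3 m/s^2


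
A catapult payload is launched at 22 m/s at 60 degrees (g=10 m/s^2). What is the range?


Given: v0 = 22 m/s, theta = 60 deg, g = 10 m/s^2
sin(2*60) = sin(120) = sqrt(3)/2
Using R = v0^2 * sin(2*theta) / g
R = 22^2 * (sqrt(3)/2) / 10
R = 484 * sqrt(3) / 20
R = 121/5*sqrt(3) m

121/5*sqrt(3) m


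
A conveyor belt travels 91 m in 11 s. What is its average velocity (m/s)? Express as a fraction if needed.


Given: distance d = 91 m, time t = 11 s
Using v = d / t
v = 91 / 11
v = 91/11 m/s

91/11 m/s


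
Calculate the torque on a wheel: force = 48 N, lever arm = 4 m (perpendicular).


Given: F = 48 N, r = 4 m, angle = 90 deg (perpendicular)
Using tau = F * r * sin(90)
sin(90) = 1
tau = 48 * 4 * 1
tau = 192 Nm

192 Nm
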